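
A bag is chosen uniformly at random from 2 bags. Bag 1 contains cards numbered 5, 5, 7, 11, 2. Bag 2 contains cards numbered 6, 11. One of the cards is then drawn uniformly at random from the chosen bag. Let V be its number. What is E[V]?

E[V | bag 1] = (5+5+7+11+2)/5 = 6.
E[V | bag 2] = (6+11)/2 = 17/2.
E[V] = (1/2)·(6) + (1/2)·(17/2) = 29/4.

29/4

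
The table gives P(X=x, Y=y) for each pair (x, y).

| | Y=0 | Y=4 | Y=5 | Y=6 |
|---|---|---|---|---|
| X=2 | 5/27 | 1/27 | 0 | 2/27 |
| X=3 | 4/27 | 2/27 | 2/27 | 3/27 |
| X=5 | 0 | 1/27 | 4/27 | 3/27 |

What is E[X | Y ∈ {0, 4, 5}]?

61/19

P(Y ∈ {0, 4, 5}) = 19/27.
Σ X·P over the event = 2·(5/27) + 2·(1/27) + 3·(4/27) + 3·(2/27) + 3·(2/27) + 5·(1/27) + 5·(4/27) = 61/27.
E[X | Y ∈ {0, 4, 5}] = (61/27) / (19/27) = 61/19.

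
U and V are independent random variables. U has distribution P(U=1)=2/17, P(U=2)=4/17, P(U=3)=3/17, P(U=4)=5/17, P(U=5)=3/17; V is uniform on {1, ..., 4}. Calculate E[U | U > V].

146/37

P(U > V) = 37/68.
Summing U·P(x,y) over outcomes with U > V gives 73/34.
E[U | U > V] = (73/34) / (37/68) = 146/37.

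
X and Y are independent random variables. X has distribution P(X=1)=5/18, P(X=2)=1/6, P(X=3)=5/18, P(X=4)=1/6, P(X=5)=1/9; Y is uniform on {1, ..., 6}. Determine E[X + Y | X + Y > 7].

133/15

P(X + Y > 7) = 5/18.
Summing (X+Y)·P(x,y) over outcomes with X + Y > 7 gives 133/54.
E[X + Y | X + Y > 7] = (133/54) / (5/18) = 133/15.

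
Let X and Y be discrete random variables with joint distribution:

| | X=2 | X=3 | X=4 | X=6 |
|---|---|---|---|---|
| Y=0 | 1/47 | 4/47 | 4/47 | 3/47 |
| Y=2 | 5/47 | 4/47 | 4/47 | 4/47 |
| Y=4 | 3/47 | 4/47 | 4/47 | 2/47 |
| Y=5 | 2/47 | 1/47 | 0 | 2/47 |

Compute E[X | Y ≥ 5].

19/5

P(Y ≥ 5) = 5/47.
Σ X·P over the event = 2·(2/47) + 3·(1/47) + 6·(2/47) = 19/47.
E[X | Y ≥ 5] = (19/47) / (5/47) = 19/5.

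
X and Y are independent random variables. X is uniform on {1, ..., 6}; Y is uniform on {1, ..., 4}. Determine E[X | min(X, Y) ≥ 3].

Outcomes with min(X, Y) ≥ 3: (3,3), (3,4), (4,3), (4,4), (5,3), (5,4), (6,3), (6,4), each with probability 1/24.
E[X | min(X, Y) ≥ 3] = (3 + 3 + 4 + 4 + 5 + 5 + 6 + 6) / 8 = 9/2.

9/2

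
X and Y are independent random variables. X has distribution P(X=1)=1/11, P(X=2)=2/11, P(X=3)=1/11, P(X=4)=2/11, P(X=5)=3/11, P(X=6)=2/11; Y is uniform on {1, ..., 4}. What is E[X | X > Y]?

71/15

P(X > Y) = 15/22.
Summing X·P(x,y) over outcomes with X > Y gives 71/22.
E[X | X > Y] = (71/22) / (15/22) = 71/15.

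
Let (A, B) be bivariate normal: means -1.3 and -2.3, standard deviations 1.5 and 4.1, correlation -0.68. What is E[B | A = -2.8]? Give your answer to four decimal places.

E[B | A=x] = μ_B + ρ(σ_B/σ_A)(x − μ_A) for jointly normal variables.
E[B | A=-2.8] = -2.3 + (-0.68)·(4.1/1.5)·(-2.8 − (-1.3)) = -2.3 + (-1.85867)·(-1.5) = 0.4880.

0.4880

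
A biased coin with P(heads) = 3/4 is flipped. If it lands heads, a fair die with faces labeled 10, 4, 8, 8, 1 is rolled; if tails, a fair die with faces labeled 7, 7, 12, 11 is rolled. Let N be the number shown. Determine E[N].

557/80

E[N | heads] = (10+4+8+8+1)/5 = 31/5.
E[N | tails] = (7+7+12+11)/4 = 37/4.
E[N] = (3/4)·(31/5) + (1/4)·(37/4) = 557/80.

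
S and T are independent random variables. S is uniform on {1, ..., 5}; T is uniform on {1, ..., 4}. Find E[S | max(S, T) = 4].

Outcomes with max(S, T) = 4: (1,4), (2,4), (3,4), (4,1), (4,2), (4,3), (4,4), each with probability 1/20.
E[S | max(S, T) = 4] = (1 + 2 + 3 + 4 + 4 + 4 + 4) / 7 = 22/7.

22/7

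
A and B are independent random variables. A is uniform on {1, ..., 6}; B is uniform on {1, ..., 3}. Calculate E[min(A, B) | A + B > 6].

Outcomes with A + B > 6: (4,3), (5,2), (5,3), (6,1), (6,2), (6,3), each with probability 1/18.
E[min(A, B) | A + B > 6] = (3 + 2 + 3 + 1 + 2 + 3) / 6 = 7/3.

7/3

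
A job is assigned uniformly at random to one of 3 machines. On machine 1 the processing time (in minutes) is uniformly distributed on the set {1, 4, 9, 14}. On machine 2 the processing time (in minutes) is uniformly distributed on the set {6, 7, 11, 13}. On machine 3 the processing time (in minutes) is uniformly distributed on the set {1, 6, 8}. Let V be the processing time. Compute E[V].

E[V | machine 1] = (1+4+9+14)/4 = 7.
E[V | machine 2] = (6+7+11+13)/4 = 37/4.
E[V | machine 3] = (1+6+8)/3 = 5.
By the law of total expectation,
E[V] = (1/3)·(7) + (1/3)·(37/4) + (1/3)·(5) = 85/12.

85/12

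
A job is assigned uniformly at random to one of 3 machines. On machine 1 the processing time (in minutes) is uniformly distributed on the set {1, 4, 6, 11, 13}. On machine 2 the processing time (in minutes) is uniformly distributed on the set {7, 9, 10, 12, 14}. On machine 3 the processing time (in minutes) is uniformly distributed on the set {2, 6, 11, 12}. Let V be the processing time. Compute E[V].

503/60

E[V | machine 1] = (1+4+6+11+13)/5 = 7.
E[V | machine 2] = (7+9+10+12+14)/5 = 52/5.
E[V | machine 3] = (2+6+11+12)/4 = 31/4.
By the law of total expectation,
E[V] = (1/3)·(7) + (1/3)·(52/5) + (1/3)·(31/4) = 503/60.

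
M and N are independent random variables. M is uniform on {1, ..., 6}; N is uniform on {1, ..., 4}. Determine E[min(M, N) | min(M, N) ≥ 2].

P(min(M, N) ≥ 2) = 5/8.
Summing min(M,N)·P(x,y) over outcomes with min(M, N) ≥ 2 gives 41/24.
E[min(M, N) | min(M, N) ≥ 2] = (41/24) / (5/8) = 41/15.

41/15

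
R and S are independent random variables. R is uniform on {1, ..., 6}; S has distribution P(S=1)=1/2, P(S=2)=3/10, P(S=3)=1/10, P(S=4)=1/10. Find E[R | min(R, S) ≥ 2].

4

P(min(R, S) ≥ 2) = 5/12.
Summing R·P(x,y) over outcomes with min(R, S) ≥ 2 gives 5/3.
E[R | min(R, S) ≥ 2] = (5/3) / (5/12) = 4.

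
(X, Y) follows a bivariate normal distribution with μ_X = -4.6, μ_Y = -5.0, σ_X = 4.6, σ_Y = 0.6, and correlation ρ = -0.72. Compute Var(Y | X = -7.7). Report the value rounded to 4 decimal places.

0.1734

The conditional variance in a bivariate normal is σ_Y²(1 − ρ²), independent of x.
Var(Y | X=-7.7) = (0.6)²·(1 − (-0.72)²) = 0.36·0.4816 = 0.1734.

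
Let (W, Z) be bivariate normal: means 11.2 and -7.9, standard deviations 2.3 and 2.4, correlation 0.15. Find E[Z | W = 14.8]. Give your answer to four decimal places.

-7.3365

The regression of Z on W has slope ρ·σ_Z/σ_W and passes through (μ_W, μ_Z).
E[Z | W=14.8] = -7.9 + (0.15)·(2.4/2.3)·(14.8 − (11.2)) = -7.9 + (0.15652)·(3.6) = -7.3365.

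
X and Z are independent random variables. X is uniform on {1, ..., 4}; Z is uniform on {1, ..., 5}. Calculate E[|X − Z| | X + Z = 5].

Outcomes with X + Z = 5: (1,4), (2,3), (3,2), (4,1), each with probability 1/20.
E[|X − Z| | X + Z = 5] = (3 + 1 + 1 + 3) / 4 = 2.

2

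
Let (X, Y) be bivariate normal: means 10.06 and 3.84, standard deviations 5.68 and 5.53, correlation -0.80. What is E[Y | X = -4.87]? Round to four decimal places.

15.4686

For a bivariate normal, E[Y | X=x] = μ_Y + ρ·(σ_Y/σ_X)·(x − μ_X).
E[Y | X=-4.87] = 3.84 + (-0.80)·(5.53/5.68)·(-4.87 − (10.06)) = 3.84 + (-0.778873)·(-14.93) = 15.4686.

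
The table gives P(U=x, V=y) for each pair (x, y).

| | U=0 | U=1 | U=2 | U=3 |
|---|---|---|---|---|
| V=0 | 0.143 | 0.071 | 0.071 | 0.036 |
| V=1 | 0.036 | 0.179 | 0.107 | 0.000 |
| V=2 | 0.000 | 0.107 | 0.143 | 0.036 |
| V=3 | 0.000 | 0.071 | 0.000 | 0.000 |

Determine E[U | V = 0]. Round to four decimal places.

1.0000

P(V = 0) = 0.321.
Σ U·P over the event = 0·(0.143) + 1·(0.071) + 2·(0.071) + 3·(0.036) = 0.321.
E[U | V = 0] = (0.321) / (0.321) = 1.0000.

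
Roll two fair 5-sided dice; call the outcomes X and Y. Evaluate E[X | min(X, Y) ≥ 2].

7/2

P(min(X, Y) ≥ 2) = 16/25.
Summing X·P(x,y) over outcomes with min(X, Y) ≥ 2 gives 56/25.
E[X | min(X, Y) ≥ 2] = (56/25) / (16/25) = 7/2.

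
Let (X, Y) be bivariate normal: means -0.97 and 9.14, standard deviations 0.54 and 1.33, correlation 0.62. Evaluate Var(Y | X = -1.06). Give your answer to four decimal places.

1.0889

The conditional variance in a bivariate normal is σ_Y²(1 − ρ²), independent of x.
Var(Y | X=-1.06) = (1.33)²·(1 − (0.62)²) = 1.7689·0.6156 = 1.0889.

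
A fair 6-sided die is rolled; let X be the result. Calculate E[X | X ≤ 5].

3

Given X ≤ 5, X is equally likely to be any of {1, 2, 3, 4, 5}.
E[X | X ≤ 5] = (1 + 2 + 3 + 4 + 5) / 5 = 3.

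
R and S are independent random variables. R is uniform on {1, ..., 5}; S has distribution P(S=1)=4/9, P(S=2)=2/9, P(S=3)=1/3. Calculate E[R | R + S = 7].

22/5

P(R + S = 7) = 1/9.
Summing R·P(x,y) over outcomes with R + S = 7 gives 22/45.
E[R | R + S = 7] = (22/45) / (1/9) = 22/5.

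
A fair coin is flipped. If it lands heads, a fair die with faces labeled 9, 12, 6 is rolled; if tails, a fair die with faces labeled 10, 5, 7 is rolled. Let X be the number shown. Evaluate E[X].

49/6

E[X | heads] = (9+12+6)/3 = 9.
E[X | tails] = (10+5+7)/3 = 22/3.
By the law of total expectation,
E[X] = (1/2)·(9) + (1/2)·(22/3) = 49/6.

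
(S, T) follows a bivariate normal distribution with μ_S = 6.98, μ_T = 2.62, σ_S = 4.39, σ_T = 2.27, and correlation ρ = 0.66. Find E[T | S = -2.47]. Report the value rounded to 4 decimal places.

For a bivariate normal, E[T | S=x] = μ_T + ρ·(σ_T/σ_S)·(x − μ_S).
E[T | S=-2.47] = 2.62 + (0.66)·(2.27/4.39)·(-2.47 − (6.98)) = 2.62 + (0.34128)·(-9.45) = -0.6051.

-0.6051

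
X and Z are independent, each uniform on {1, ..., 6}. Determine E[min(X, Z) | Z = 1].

Outcomes with Z = 1: (1,1), (2,1), (3,1), (4,1), (5,1), (6,1), each with probability 1/36.
E[min(X, Z) | Z = 1] = (1 + 1 + 1 + 1 + 1 + 1) / 6 = 1.

1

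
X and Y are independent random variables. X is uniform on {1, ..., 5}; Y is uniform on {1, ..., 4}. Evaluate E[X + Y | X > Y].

6

Outcomes with X > Y: (2,1), (3,1), (3,2), (4,1), (4,2), (4,3), (5,1), (5,2), (5,3), (5,4), each with probability 1/20.
E[X + Y | X > Y] = (3 + 4 + 5 + 5 + 6 + 7 + 6 + 7 + 8 + 9) / 10 = 6.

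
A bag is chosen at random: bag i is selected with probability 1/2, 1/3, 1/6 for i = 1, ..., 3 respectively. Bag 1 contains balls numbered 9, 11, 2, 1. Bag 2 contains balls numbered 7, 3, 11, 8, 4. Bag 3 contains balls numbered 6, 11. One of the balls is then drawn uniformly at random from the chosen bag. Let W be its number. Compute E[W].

779/120

E[W | bag 1] = (9+11+2+1)/4 = 23/4.
E[W | bag 2] = (7+3+11+8+4)/5 = 33/5.
E[W | bag 3] = (6+11)/2 = 17/2.
E[W] = (1/2)·(23/4) + (1/3)·(33/5) + (1/6)·(17/2) = 779/120.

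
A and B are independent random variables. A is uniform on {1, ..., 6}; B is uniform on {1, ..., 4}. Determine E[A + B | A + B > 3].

136/21

P(A + B > 3) = 7/8.
Summing (A+B)·P(x,y) over outcomes with A + B > 3 gives 17/3.
E[A + B | A + B > 3] = (17/3) / (7/8) = 136/21.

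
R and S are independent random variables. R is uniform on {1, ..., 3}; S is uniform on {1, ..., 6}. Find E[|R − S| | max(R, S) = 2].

2/3

Outcomes with max(R, S) = 2: (1,2), (2,1), (2,2), each with probability 1/18.
E[|R − S| | max(R, S) = 2] = (1 + 1 + 0) / 3 = 2/3.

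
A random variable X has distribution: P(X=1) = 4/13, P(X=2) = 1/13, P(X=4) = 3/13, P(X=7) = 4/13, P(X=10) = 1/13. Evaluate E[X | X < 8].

23/6

P(X < 8) = 12/13.
Σ over the event: 1·4/13 + 2·1/13 + 4·3/13 + 7·4/13 = 46/13.
E[X | X < 8] = (46/13) / (12/13) = 23/6.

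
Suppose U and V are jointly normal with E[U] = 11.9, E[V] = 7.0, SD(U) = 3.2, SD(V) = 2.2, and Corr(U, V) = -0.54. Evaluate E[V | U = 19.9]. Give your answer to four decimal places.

4.0300

The regression of V on U has slope ρ·σ_V/σ_U and passes through (μ_U, μ_V).
E[V | U=19.9] = 7.0 + (-0.54)·(2.2/3.2)·(19.9 − (11.9)) = 7.0 + (-0.37125)·(8) = 4.0300.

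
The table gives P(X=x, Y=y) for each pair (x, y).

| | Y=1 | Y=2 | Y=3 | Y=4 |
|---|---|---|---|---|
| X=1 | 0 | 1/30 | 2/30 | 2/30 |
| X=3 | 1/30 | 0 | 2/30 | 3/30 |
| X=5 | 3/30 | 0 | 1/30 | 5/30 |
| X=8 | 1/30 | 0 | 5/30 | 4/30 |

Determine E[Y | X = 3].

P(X = 3) = 1/5.
Σ Y·P over the event = 1·(1/30) + 3·(2/30) + 4·(3/30) = 19/30.
E[Y | X = 3] = (19/30) / (1/5) = 19/6.

19/6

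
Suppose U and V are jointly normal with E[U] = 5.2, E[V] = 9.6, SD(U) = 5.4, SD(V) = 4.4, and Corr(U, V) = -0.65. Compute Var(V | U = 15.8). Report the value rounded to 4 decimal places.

The conditional variance in a bivariate normal is σ_V²(1 − ρ²), independent of x.
Var(V | U=15.8) = (4.4)²·(1 − (-0.65)²) = 19.36·0.5775 = 11.1804.

11.1804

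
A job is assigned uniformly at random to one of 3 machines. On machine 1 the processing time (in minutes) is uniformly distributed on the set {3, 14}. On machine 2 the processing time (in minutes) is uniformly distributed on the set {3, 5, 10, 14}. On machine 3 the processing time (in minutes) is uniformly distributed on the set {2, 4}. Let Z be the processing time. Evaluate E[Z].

E[Z | machine 1] = (3+14)/2 = 17/2.
E[Z | machine 2] = (3+5+10+14)/4 = 8.
E[Z | machine 3] = (2+4)/2 = 3.
By the law of total expectation,
E[Z] = (1/3)·(17/2) + (1/3)·(8) + (1/3)·(3) = 13/2.

13/2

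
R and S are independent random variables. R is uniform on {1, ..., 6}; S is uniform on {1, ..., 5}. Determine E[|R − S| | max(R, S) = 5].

P(max(R, S) = 5) = 3/10.
Summing |R−S|·P(x,y) over outcomes with max(R, S) = 5 gives 2/3.
E[|R − S| | max(R, S) = 5] = (2/3) / (3/10) = 20/9.

20/9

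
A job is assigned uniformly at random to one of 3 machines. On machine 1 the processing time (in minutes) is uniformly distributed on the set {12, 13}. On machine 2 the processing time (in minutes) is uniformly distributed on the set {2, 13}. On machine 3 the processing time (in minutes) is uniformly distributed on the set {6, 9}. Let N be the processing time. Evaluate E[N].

E[N | machine 1] = (12+13)/2 = 25/2.
E[N | machine 2] = (2+13)/2 = 15/2.
E[N | machine 3] = (6+9)/2 = 15/2.
E[N] = (1/3)·(25/2) + (1/3)·(15/2) + (1/3)·(15/2) = 55/6.

55/6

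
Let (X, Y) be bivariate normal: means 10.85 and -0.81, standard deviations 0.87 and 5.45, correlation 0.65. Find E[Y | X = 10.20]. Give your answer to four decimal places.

-3.4567

For a bivariate normal, E[Y | X=x] = μ_Y + ρ·(σ_Y/σ_X)·(x − μ_X).
E[Y | X=10.20] = -0.81 + (0.65)·(5.45/0.87)·(10.20 − (10.85)) = -0.81 + (4.0718)·(-0.65) = -3.4567.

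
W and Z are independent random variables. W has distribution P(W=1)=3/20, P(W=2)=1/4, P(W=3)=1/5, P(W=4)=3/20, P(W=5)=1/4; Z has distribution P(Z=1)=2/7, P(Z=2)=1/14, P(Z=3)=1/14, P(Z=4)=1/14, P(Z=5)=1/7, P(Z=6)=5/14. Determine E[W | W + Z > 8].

344/81

P(W + Z > 8) = 81/280.
Summing W·P(x,y) over outcomes with W + Z > 8 gives 43/35.
E[W | W + Z > 8] = (43/35) / (81/280) = 344/81.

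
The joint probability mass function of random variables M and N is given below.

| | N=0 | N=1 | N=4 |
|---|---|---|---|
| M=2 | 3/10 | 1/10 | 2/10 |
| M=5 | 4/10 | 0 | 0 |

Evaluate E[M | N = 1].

P(N = 1) = 1/10.
Σ M·P over the event = 2·(1/10) = 1/5.
E[M | N = 1] = (1/5) / (1/10) = 2.

2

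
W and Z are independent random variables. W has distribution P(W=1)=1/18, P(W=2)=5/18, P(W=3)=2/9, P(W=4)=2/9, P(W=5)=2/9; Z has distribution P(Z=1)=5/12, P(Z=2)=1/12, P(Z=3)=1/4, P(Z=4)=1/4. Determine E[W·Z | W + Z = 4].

89/28

P(W + Z = 4) = 7/54.
Summing WZ·P(x,y) over outcomes with W + Z = 4 gives 89/216.
E[W·Z | W + Z = 4] = (89/216) / (7/54) = 89/28.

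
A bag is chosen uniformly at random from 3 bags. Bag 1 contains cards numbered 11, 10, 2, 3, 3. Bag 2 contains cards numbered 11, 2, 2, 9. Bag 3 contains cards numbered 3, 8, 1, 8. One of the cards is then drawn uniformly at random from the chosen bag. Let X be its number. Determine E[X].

28/5

E[X | bag 1] = (11+10+2+3+3)/5 = 29/5.
E[X | bag 2] = (11+2+2+9)/4 = 6.
E[X | bag 3] = (3+8+1+8)/4 = 5.
By the law of total expectation,
E[X] = (1/3)·(29/5) + (1/3)·(6) + (1/3)·(5) = 28/5.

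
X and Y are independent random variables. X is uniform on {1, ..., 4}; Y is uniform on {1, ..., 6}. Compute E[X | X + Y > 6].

Outcomes with X + Y > 6: (1,6), (2,5), (2,6), (3,4), (3,5), (3,6), (4,3), (4,4), (4,5), (4,6), each with probability 1/24.
E[X | X + Y > 6] = (1 + 2 + 2 + 3 + 3 + 3 + 4 + 4 + 4 + 4) / 10 = 3.

3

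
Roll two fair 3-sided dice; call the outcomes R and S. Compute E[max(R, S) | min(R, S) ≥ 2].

Outcomes with min(R, S) ≥ 2: (2,2), (2,3), (3,2), (3,3), each with probability 1/9.
E[max(R, S) | min(R, S) ≥ 2] = (2 + 3 + 3 + 3) / 4 = 11/4.

11/4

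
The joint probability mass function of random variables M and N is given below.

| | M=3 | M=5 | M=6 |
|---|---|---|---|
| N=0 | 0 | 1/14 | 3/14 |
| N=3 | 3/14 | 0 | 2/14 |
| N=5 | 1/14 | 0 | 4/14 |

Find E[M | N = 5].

27/5

P(N = 5) = 5/14.
Σ M·P over the event = 3·(1/14) + 6·(4/14) = 27/14.
E[M | N = 5] = (27/14) / (5/14) = 27/5.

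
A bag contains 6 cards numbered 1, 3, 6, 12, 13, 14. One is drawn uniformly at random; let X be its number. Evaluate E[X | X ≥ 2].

48/5

P(X ≥ 2) = 5/6.
Σ over the event: 3·1/6 + 6·1/6 + 12·1/6 + 13·1/6 + 14·1/6 = 8.
E[X | X ≥ 2] = (8) / (5/6) = 48/5.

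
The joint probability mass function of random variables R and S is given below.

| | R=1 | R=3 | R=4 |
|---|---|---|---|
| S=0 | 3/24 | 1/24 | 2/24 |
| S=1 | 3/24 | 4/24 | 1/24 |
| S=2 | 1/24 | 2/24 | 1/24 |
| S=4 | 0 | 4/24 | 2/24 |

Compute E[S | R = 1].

5/7

P(R = 1) = 7/24.
Σ S·P over the event = 0·(3/24) + 1·(3/24) + 2·(1/24) = 5/24.
E[S | R = 1] = (5/24) / (7/24) = 5/7.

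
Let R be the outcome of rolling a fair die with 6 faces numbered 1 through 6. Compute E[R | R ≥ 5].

Given R ≥ 5, R is equally likely to be any of {5, 6}.
E[R | R ≥ 5] = (5 + 6) / 2 = 11/2.

11/2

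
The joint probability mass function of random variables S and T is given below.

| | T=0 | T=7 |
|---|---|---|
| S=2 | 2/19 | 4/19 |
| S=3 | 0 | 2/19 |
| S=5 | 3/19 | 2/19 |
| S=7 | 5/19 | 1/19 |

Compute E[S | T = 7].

31/9

P(T = 7) = 9/19.
Summing S·P(S=x,T=y) over the conditioning event gives 31/19.
E[S | T = 7] = (31/19) / (9/19) = 31/9.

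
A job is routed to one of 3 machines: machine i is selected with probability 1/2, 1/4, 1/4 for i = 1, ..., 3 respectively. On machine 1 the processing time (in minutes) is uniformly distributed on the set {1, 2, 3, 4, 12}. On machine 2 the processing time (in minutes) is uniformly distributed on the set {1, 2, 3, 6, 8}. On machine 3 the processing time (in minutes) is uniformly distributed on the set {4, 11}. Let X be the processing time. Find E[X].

203/40

E[X | machine 1] = (1+2+3+4+12)/5 = 22/5.
E[X | machine 2] = (1+2+3+6+8)/5 = 4.
E[X | machine 3] = (4+11)/2 = 15/2.
E[X] = (1/2)·(22/5) + (1/4)·(4) + (1/4)·(15/2) = 203/40.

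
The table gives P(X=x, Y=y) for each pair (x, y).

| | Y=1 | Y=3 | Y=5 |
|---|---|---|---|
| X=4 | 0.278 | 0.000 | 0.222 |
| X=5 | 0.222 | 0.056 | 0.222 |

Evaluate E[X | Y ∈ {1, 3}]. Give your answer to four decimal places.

4.5000

P(Y ∈ {1, 3}) = 0.556.
Summing X·P(X=x,Y=y) over the conditioning event gives 2.502.
E[X | Y ∈ {1, 3}] = (2.502) / (0.556) = 4.5000.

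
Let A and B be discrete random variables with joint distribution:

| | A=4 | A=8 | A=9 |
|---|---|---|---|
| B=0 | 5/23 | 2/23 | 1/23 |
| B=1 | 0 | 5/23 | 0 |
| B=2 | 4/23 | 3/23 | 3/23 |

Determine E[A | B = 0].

45/8

P(B = 0) = 8/23.
Σ A·P over the event = 4·(5/23) + 8·(2/23) + 9·(1/23) = 45/23.
E[A | B = 0] = (45/23) / (8/23) = 45/8.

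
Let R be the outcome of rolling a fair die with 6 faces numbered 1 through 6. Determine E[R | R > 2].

Given R > 2, R is equally likely to be any of {3, 4, 5, 6}.
E[R | R > 2] = (3 + 4 + 5 + 6) / 4 = 9/2.

9/2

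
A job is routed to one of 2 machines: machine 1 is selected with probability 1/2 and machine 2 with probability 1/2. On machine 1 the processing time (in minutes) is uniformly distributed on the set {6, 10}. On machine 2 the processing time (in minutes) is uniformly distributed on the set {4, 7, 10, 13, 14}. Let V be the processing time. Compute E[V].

E[V | machine 1] = (6+10)/2 = 8.
E[V | machine 2] = (4+7+10+13+14)/5 = 48/5.
E[V] = (1/2)·(8) + (1/2)·(48/5) = 44/5.

44/5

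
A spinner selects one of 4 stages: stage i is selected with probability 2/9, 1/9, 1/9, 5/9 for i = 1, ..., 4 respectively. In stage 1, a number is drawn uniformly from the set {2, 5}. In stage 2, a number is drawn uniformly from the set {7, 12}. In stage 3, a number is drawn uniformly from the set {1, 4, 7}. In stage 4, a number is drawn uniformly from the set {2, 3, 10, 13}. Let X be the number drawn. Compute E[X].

E[X | stage 1] = (2+5)/2 = 7/2.
E[X | stage 2] = (7+12)/2 = 19/2.
E[X | stage 3] = (1+4+7)/3 = 4.
E[X | stage 4] = (2+3+10+13)/4 = 7.
E[X] = (2/9)·(7/2) + (1/9)·(19/2) + (1/9)·(4) + (5/9)·(7) = 37/6.

37/6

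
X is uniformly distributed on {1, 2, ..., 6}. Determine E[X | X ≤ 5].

Given X ≤ 5, X is equally likely to be any of {1, 2, 3, 4, 5}.
E[X | X ≤ 5] = (1 + 2 + 3 + 4 + 5) / 5 = 3.

3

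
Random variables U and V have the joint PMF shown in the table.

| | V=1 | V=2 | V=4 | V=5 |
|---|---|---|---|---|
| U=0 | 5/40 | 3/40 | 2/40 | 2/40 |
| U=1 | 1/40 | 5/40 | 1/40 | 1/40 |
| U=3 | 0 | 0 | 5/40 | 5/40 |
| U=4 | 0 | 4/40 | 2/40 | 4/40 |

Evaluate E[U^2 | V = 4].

39/5

P(V = 4) = 1/4.
Σ U^2·P over the event = 0·(2/40) + 1·(1/40) + 9·(5/40) + 16·(2/40) = 39/20.
E[U^2 | V = 4] = (39/20) / (1/4) = 39/5.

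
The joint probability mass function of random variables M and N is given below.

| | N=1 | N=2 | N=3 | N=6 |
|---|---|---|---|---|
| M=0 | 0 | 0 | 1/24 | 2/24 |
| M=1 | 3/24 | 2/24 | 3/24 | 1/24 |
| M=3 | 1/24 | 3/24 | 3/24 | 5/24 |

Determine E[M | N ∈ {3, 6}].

28/15

P(N ∈ {3, 6}) = 5/8.
Σ M·P over the event = 0·(1/24) + 0·(2/24) + 1·(3/24) + 1·(1/24) + 3·(3/24) + 3·(5/24) = 7/6.
E[M | N ∈ {3, 6}] = (7/6) / (5/8) = 28/15.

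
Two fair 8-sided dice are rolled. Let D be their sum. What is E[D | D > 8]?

P(D > 8) = 9/16.
Σ over the event: 9·1/8 + 10·7/64 + 11·3/32 + 12·5/64 + 13·1/16 + 14·3/64 + 15·1/32 + 16·1/64 = 51/8.
E[D | D > 8] = (51/8) / (9/16) = 34/3.

34/3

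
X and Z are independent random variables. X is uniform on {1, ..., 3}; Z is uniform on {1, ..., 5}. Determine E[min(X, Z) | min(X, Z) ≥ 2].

Outcomes with min(X, Z) ≥ 2: (2,2), (2,3), (2,4), (2,5), (3,2), (3,3), (3,4), (3,5), each with probability 1/15.
E[min(X, Z) | min(X, Z) ≥ 2] = (2 + 2 + 2 + 2 + 2 + 3 + 3 + 3) / 8 = 19/8.

19/8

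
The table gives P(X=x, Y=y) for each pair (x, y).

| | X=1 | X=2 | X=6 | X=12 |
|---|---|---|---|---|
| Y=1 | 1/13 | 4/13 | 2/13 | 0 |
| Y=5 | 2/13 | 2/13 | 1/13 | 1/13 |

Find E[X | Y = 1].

P(Y = 1) = 7/13.
Summing X·P(X=x,Y=y) over the conditioning event gives 21/13.
E[X | Y = 1] = (21/13) / (7/13) = 3.

3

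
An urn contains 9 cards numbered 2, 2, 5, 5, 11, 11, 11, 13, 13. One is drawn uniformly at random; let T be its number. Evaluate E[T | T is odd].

69/7

P(T is odd) = 7/9.
Σ over the event: 5·2/9 + 11·1/3 + 13·2/9 = 23/3.
E[T | T is odd] = (23/3) / (7/9) = 69/7.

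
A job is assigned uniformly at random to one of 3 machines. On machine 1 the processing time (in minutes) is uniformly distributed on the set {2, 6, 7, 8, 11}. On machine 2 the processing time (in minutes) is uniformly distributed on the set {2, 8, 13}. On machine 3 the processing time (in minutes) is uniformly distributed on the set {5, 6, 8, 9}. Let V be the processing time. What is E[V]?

322/45

E[V | machine 1] = (2+6+7+8+11)/5 = 34/5.
E[V | machine 2] = (2+8+13)/3 = 23/3.
E[V | machine 3] = (5+6+8+9)/4 = 7.
E[V] = (1/3)·(34/5) + (1/3)·(23/3) + (1/3)·(7) = 322/45.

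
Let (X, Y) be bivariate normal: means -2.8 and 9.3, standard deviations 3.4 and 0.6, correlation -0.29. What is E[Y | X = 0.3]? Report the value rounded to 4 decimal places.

9.1414

For a bivariate normal, E[Y | X=x] = μ_Y + ρ·(σ_Y/σ_X)·(x − μ_X).
E[Y | X=0.3] = 9.3 + (-0.29)·(0.6/3.4)·(0.3 − (-2.8)) = 9.3 + (-0.051176)·(3.1) = 9.1414.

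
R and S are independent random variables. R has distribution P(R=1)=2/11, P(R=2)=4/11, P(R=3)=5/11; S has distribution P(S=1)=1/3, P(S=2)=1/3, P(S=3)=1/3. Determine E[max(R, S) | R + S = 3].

P(R + S = 3) = 2/11.
Summing max(R,S)·P(x,y) over outcomes with R + S = 3 gives 4/11.
E[max(R, S) | R + S = 3] = (4/11) / (2/11) = 2.

2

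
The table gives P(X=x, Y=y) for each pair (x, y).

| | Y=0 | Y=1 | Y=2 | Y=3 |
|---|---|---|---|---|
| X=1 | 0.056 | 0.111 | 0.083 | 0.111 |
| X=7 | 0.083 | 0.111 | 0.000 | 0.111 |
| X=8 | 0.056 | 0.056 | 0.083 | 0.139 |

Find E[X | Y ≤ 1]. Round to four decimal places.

P(Y ≤ 1) = 0.473.
Σ X·P over the event = 1·(0.056) + 1·(0.111) + 7·(0.083) + 7·(0.111) + 8·(0.056) + 8·(0.056) = 2.421.
E[X | Y ≤ 1] = (2.421) / (0.473) = 5.1184.

5.1184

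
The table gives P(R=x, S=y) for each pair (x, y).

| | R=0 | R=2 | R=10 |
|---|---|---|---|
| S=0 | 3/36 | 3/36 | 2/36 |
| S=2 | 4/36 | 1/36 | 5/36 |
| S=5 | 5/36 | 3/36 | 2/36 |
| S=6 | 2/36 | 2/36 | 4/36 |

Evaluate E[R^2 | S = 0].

53/2

P(S = 0) = 2/9.
Σ R^2·P over the event = 0·(3/36) + 4·(3/36) + 100·(2/36) = 53/9.
E[R^2 | S = 0] = (53/9) / (2/9) = 53/2.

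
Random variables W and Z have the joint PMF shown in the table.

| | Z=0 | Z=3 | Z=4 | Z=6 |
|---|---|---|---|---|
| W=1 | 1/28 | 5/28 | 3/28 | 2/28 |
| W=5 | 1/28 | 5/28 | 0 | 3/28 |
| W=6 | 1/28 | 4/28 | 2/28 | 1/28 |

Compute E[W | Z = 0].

4

P(Z = 0) = 3/28.
Σ W·P over the event = 1·(1/28) + 5·(1/28) + 6·(1/28) = 3/7.
E[W | Z = 0] = (3/7) / (3/28) = 4.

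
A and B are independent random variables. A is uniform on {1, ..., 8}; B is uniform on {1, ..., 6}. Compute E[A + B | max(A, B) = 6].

102/11

P(max(A, B) = 6) = 11/48.
Summing (A+B)·P(x,y) over outcomes with max(A, B) = 6 gives 17/8.
E[A + B | max(A, B) = 6] = (17/8) / (11/48) = 102/11.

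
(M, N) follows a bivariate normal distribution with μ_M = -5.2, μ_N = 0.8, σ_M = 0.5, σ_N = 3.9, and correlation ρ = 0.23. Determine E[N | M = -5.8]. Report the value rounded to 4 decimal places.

-0.2764

E[N | M=x] = μ_N + ρ(σ_N/σ_M)(x − μ_M) for jointly normal variables.
E[N | M=-5.8] = 0.8 + (0.23)·(3.9/0.5)·(-5.8 − (-5.2)) = 0.8 + (1.794)·(-0.6) = -0.2764.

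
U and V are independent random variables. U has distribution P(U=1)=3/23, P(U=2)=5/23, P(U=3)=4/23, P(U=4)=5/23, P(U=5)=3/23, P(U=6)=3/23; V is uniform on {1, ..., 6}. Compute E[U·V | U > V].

P(U > V) = 55/138.
Summing UV·P(x,y) over outcomes with U > V gives 293/69.
E[U·V | U > V] = (293/69) / (55/138) = 586/55.

586/55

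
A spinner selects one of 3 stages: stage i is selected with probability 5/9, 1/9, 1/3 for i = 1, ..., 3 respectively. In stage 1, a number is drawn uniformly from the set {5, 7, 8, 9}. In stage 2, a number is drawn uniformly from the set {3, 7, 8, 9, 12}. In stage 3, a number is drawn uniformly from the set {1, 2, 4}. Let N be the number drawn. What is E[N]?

E[N | stage 1] = (5+7+8+9)/4 = 29/4.
E[N | stage 2] = (3+7+8+9+12)/5 = 39/5.
E[N | stage 3] = (1+2+4)/3 = 7/3.
E[N] = (5/9)·(29/4) + (1/9)·(39/5) + (1/3)·(7/3) = 1021/180.

1021/180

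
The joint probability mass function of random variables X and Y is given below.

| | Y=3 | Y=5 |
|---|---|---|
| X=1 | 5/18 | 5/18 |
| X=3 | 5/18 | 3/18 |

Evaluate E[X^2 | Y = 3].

P(Y = 3) = 5/9.
Σ X^2·P over the event = 1·(5/18) + 9·(5/18) = 25/9.
E[X^2 | Y = 3] = (25/9) / (5/9) = 5.

5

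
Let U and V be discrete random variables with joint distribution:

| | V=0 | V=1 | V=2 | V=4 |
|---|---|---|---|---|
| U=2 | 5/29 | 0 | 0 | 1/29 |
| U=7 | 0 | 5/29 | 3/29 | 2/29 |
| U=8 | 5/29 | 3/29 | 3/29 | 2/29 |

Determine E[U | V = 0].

P(V = 0) = 10/29.
Σ U·P over the event = 2·(5/29) + 8·(5/29) = 50/29.
E[U | V = 0] = (50/29) / (10/29) = 5.

5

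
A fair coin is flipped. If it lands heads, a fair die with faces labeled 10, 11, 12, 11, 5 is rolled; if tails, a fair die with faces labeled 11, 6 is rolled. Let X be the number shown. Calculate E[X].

183/20

E[X | heads] = (10+11+12+11+5)/5 = 49/5.
E[X | tails] = (11+6)/2 = 17/2.
By the law of total expectation,
E[X] = (1/2)·(49/5) + (1/2)·(17/2) = 183/20.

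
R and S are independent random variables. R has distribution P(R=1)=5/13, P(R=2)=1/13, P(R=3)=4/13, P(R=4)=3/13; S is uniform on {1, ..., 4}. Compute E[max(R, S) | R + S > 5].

P(R + S > 5) = 9/26.
Summing max(R,S)·P(x,y) over outcomes with R + S > 5 gives 17/13.
E[max(R, S) | R + S > 5] = (17/13) / (9/26) = 34/9.

34/9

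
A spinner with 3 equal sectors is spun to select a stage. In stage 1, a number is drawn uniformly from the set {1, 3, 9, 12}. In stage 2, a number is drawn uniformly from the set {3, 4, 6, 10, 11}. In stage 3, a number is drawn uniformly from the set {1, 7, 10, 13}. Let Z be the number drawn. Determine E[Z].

104/15

E[Z | stage 1] = (1+3+9+12)/4 = 25/4.
E[Z | stage 2] = (3+4+6+10+11)/5 = 34/5.
E[Z | stage 3] = (1+7+10+13)/4 = 31/4.
E[Z] = (1/3)·(25/4) + (1/3)·(34/5) + (1/3)·(31/4) = 104/15.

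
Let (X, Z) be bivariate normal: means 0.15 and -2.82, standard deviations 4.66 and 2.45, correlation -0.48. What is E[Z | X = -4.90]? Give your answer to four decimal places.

-1.5456

E[Z | X=x] = μ_Z + ρ(σ_Z/σ_X)(x − μ_X) for jointly normal variables.
E[Z | X=-4.90] = -2.82 + (-0.48)·(2.45/4.66)·(-4.90 − (0.15)) = -2.82 + (-0.25236)·(-5.05) = -1.5456.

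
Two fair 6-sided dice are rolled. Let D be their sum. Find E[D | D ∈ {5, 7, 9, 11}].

15/2

P(D ∈ {5, 7, 9, 11}) = 4/9.
Σ over the event: 5·1/9 + 7·1/6 + 9·1/9 + 11·1/18 = 10/3.
E[D | D ∈ {5, 7, 9, 11}] = (10/3) / (4/9) = 15/2.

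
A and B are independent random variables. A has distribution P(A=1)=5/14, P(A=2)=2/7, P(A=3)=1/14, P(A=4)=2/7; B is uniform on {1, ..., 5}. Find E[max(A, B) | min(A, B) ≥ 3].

64/15

P(min(A, B) ≥ 3) = 3/14.
Summing max(A,B)·P(x,y) over outcomes with min(A, B) ≥ 3 gives 32/35.
E[max(A, B) | min(A, B) ≥ 3] = (32/35) / (3/14) = 64/15.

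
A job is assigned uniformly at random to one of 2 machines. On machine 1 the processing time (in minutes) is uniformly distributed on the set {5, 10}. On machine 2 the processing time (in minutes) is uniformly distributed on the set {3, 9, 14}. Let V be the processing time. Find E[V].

E[V | machine 1] = (5+10)/2 = 15/2.
E[V | machine 2] = (3+9+14)/3 = 26/3.
By the law of total expectation,
E[V] = (1/2)·(15/2) + (1/2)·(26/3) = 97/12.

97/12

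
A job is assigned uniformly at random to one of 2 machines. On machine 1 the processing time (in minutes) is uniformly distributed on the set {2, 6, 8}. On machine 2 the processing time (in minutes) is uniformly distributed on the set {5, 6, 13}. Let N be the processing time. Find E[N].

E[N | machine 1] = (2+6+8)/3 = 16/3.
E[N | machine 2] = (5+6+13)/3 = 8.
By the law of total expectation,
E[N] = (1/2)·(16/3) + (1/2)·(8) = 20/3.

20/3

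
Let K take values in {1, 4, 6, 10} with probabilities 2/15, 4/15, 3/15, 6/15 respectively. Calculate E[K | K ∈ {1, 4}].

P(K ∈ {1, 4}) = 2/5.
Σ over the event: 1·2/15 + 4·4/15 = 6/5.
E[K | K ∈ {1, 4}] = (6/5) / (2/5) = 3.

3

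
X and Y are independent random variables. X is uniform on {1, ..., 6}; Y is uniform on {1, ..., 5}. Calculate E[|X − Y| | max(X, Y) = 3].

Outcomes with max(X, Y) = 3: (1,3), (2,3), (3,1), (3,2), (3,3), each with probability 1/30.
E[|X − Y| | max(X, Y) = 3] = (2 + 1 + 2 + 1 + 0) / 5 = 6/5.

6/5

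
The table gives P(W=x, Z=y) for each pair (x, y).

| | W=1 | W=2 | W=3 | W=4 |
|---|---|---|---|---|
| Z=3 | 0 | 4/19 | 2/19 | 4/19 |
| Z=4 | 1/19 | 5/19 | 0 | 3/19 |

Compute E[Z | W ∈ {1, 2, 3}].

7/2

P(W ∈ {1, 2, 3}) = 12/19.
Σ Z·P over the event = 4·(1/19) + 3·(4/19) + 4·(5/19) + 3·(2/19) = 42/19.
E[Z | W ∈ {1, 2, 3}] = (42/19) / (12/19) = 7/2.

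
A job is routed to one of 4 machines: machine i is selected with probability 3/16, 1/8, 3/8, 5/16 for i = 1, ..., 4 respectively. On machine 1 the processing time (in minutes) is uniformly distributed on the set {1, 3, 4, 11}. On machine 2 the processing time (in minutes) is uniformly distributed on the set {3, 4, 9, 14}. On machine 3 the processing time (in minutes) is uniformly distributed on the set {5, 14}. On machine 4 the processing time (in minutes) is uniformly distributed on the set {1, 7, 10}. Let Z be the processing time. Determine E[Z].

E[Z | machine 1] = (1+3+4+11)/4 = 19/4.
E[Z | machine 2] = (3+4+9+14)/4 = 15/2.
E[Z | machine 3] = (5+14)/2 = 19/2.
E[Z | machine 4] = (1+7+10)/3 = 6.
E[Z] = (3/16)·(19/4) + (1/8)·(15/2) + (3/8)·(19/2) + (5/16)·(6) = 465/64.

465/64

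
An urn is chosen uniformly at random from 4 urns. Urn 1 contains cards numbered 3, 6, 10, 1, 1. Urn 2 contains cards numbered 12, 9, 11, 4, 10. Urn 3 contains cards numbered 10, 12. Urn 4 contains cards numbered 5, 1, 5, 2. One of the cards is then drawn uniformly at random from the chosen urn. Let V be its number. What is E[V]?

E[V | urn 1] = (3+6+10+1+1)/5 = 21/5.
E[V | urn 2] = (12+9+11+4+10)/5 = 46/5.
E[V | urn 3] = (10+12)/2 = 11.
E[V | urn 4] = (5+1+5+2)/4 = 13/4.
E[V] = (1/4)·(21/5) + (1/4)·(46/5) + (1/4)·(11) + (1/4)·(13/4) = 553/80.

553/80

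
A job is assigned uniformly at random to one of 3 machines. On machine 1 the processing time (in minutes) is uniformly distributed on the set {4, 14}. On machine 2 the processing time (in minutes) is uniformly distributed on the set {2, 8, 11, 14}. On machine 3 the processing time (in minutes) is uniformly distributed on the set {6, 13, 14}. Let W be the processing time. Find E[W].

115/12

E[W | machine 1] = (4+14)/2 = 9.
E[W | machine 2] = (2+8+11+14)/4 = 35/4.
E[W | machine 3] = (6+13+14)/3 = 11.
E[W] = (1/3)·(9) + (1/3)·(35/4) + (1/3)·(11) = 115/12.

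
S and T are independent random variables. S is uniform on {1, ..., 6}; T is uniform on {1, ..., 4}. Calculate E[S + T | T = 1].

P(T = 1) = 1/4.
Summing (S+T)·P(x,y) over outcomes with T = 1 gives 9/8.
E[S + T | T = 1] = (9/8) / (1/4) = 9/2.

9/2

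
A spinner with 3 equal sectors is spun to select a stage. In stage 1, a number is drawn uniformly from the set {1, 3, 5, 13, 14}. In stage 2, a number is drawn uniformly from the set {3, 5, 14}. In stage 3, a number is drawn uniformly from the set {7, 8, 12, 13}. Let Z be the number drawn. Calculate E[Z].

368/45

E[Z | stage 1] = (1+3+5+13+14)/5 = 36/5.
E[Z | stage 2] = (3+5+14)/3 = 22/3.
E[Z | stage 3] = (7+8+12+13)/4 = 10.
E[Z] = (1/3)·(36/5) + (1/3)·(22/3) + (1/3)·(10) = 368/45.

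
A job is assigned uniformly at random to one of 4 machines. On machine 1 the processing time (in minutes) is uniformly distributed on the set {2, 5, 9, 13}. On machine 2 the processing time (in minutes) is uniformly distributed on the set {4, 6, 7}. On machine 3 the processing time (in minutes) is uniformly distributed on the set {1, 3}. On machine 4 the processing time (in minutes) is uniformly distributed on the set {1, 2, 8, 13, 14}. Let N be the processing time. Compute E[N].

1351/240

E[N | machine 1] = (2+5+9+13)/4 = 29/4.
E[N | machine 2] = (4+6+7)/3 = 17/3.
E[N | machine 3] = (1+3)/2 = 2.
E[N | machine 4] = (1+2+8+13+14)/5 = 38/5.
E[N] = (1/4)·(29/4) + (1/4)·(17/3) + (1/4)·(2) + (1/4)·(38/5) = 1351/240.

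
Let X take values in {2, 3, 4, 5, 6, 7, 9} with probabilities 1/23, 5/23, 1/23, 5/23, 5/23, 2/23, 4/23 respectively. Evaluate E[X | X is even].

P(X is even) = 7/23.
Σ over the event: 2·1/23 + 4·1/23 + 6·5/23 = 36/23.
E[X | X is even] = (36/23) / (7/23) = 36/7.

36/7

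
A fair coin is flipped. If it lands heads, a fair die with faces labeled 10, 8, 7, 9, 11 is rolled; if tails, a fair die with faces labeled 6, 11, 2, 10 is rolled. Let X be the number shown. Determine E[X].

65/8

E[X | heads] = (10+8+7+9+11)/5 = 9.
E[X | tails] = (6+11+2+10)/4 = 29/4.
E[X] = (1/2)·(9) + (1/2)·(29/4) = 65/8.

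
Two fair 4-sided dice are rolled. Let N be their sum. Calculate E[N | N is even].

P(N is even) = 1/2.
Σ over the event: 2·1/16 + 4·3/16 + 6·3/16 + 8·1/16 = 5/2.
E[N | N is even] = (5/2) / (1/2) = 5.

5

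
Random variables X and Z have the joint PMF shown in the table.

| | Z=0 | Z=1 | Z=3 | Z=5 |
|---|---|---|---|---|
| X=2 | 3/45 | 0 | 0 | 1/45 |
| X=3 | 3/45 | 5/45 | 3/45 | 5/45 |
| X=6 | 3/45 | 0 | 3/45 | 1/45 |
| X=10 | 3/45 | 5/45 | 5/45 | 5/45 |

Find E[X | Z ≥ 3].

150/23

P(Z ≥ 3) = 23/45.
Σ X·P over the event = 2·(1/45) + 3·(3/45) + 3·(5/45) + 6·(3/45) + 6·(1/45) + 10·(5/45) + 10·(5/45) = 10/3.
E[X | Z ≥ 3] = (10/3) / (23/45) = 150/23.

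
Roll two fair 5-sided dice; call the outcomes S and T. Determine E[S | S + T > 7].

Outcomes with S + T > 7: (3,5), (4,4), (4,5), (5,3), (5,4), (5,5), each with probability 1/25.
E[S | S + T > 7] = (3 + 4 + 4 + 5 + 5 + 5) / 6 = 13/3.

13/3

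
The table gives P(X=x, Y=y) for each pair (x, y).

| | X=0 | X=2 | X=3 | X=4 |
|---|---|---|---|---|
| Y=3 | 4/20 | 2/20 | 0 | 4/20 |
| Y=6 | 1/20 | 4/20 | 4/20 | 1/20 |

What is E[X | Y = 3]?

P(Y = 3) = 1/2.
Σ X·P over the event = 0·(4/20) + 2·(2/20) + 4·(4/20) = 1.
E[X | Y = 3] = (1) / (1/2) = 2.

2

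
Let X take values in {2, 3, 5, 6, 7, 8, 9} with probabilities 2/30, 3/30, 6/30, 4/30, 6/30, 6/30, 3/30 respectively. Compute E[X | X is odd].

6

P(X is odd) = 3/5.
Σ over the event: 3·1/10 + 5·1/5 + 7·1/5 + 9·1/10 = 18/5.
E[X | X is odd] = (18/5) / (3/5) = 6.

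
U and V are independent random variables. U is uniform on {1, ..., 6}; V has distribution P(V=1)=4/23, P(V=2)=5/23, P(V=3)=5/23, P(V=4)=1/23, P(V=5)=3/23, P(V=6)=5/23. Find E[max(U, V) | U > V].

137/30

P(U > V) = 10/23.
Summing max(U,V)·P(x,y) over outcomes with U > V gives 137/69.
E[max(U, V) | U > V] = (137/69) / (10/23) = 137/30.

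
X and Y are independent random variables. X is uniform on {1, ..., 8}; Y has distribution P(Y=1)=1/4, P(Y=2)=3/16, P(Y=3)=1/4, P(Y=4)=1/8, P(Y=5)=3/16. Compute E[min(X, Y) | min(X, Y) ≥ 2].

P(min(X, Y) ≥ 2) = 21/32.
Summing min(X,Y)·P(x,y) over outcomes with min(X, Y) ≥ 2 gives 259/128.
E[min(X, Y) | min(X, Y) ≥ 2] = (259/128) / (21/32) = 37/12.

37/12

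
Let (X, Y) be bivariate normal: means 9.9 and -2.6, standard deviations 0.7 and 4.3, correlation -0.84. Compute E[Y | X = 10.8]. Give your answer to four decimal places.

-7.2440

The regression of Y on X has slope ρ·σ_Y/σ_X and passes through (μ_X, μ_Y).
E[Y | X=10.8] = -2.6 + (-0.84)·(4.3/0.7)·(10.8 − (9.9)) = -2.6 + (-5.16)·(0.9) = -7.2440.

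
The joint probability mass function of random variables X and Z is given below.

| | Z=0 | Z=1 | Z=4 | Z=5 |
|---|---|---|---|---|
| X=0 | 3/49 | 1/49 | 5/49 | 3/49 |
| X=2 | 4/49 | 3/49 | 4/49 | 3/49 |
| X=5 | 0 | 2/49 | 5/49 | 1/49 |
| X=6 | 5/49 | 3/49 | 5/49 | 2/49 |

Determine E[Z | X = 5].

P(X = 5) = 8/49.
Σ Z·P over the event = 1·(2/49) + 4·(5/49) + 5·(1/49) = 27/49.
E[Z | X = 5] = (27/49) / (8/49) = 27/8.

27/8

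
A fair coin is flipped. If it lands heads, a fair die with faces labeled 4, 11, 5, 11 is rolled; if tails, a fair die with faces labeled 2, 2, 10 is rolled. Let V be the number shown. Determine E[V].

149/24

E[V | heads] = (4+11+5+11)/4 = 31/4.
E[V | tails] = (2+2+10)/3 = 14/3.
By the law of total expectation,
E[V] = (1/2)·(31/4) + (1/2)·(14/3) = 149/24.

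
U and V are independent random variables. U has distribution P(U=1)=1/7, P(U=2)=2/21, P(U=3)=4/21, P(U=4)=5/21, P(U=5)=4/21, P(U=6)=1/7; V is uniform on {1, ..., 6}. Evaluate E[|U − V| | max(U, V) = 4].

P(max(U, V) = 4) = 29/126.
Summing |U−V|·P(x,y) over outcomes with max(U, V) = 4 gives 47/126.
E[|U − V| | max(U, V) = 4] = (47/126) / (29/126) = 47/29.

47/29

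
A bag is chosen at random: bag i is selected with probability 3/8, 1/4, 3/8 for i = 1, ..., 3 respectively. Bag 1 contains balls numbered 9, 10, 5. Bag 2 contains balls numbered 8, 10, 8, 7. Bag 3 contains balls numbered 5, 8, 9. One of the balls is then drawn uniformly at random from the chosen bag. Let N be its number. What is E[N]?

E[N | bag 1] = (9+10+5)/3 = 8.
E[N | bag 2] = (8+10+8+7)/4 = 33/4.
E[N | bag 3] = (5+8+9)/3 = 22/3.
E[N] = (3/8)·(8) + (1/4)·(33/4) + (3/8)·(22/3) = 125/16.

125/16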